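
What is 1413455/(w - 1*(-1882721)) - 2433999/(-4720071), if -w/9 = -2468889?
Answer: 21779203066861/37922186377754 ≈ 0.57431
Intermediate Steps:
w = 22220001 (w = -9*(-2468889) = 22220001)
1413455/(w - 1*(-1882721)) - 2433999/(-4720071) = 1413455/(22220001 - 1*(-1882721)) - 2433999/(-4720071) = 1413455/(22220001 + 1882721) - 2433999*(-1/4720071) = 1413455/24102722 + 811333/1573357 = 21779203066861/37922186377754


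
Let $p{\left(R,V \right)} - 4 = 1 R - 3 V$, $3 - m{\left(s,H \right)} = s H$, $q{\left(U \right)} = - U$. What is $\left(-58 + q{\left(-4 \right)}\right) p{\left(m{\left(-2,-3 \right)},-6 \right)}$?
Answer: $-1026$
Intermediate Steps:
$m{\left(s,H \right)} = 3 - H s$ ($m{\left(s,H \right)} = 3 - s H = 3 - H s$)
$p{\left(R,V \right)} = 4 + R - 3 V$ ($p{\left(R,V \right)} = 4 + \left(1 R - 3 V\right) = 4 + \left(R - 3 V\right) = 4 + R - 3 V$)
$\left(-58 + q{\left(-4 \right)}\right) p{\left(m{\left(-2,-3 \right)},-6 \right)} = \left(-58 - -4\right) \left(4 + \left(3 - \left(-3\right) \left(-2\right)\right) - -18\right) = \left(-58 + 4\right) \left(4 + \left(3 - 6\right) + 18\right) = - 54 \left(4 - 3 + 18\right) = \left(-54\right) 19 = -1026$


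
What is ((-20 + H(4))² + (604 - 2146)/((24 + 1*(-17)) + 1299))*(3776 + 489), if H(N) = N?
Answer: 709683205/653 ≈ 1.0868e+6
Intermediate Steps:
((-20 + H(4))² + (604 - 2146)/((24 + 1*(-17)) + 1299))*(3776 + 489) = ((-20 + 4)² + (604 - 2146)/((24 + 1*(-17)) + 1299))*(3776 + 489) = ((-16)² - 1542/((24 - 17) + 1299))*4265 = (256 - 1542/(7 + 1299))*4265 = (256 - 1542/1306)*4265 = (256 - 1542*1/1306)*4265 = (256 - 771/653)*4265 = (166397/653)*4265 = 709683205/653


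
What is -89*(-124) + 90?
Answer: 11126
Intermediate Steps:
-89*(-124) + 90 = 11036 + 90 = 11126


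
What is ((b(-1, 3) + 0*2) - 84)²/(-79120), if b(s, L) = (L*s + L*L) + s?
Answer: -6241/79120 ≈ -0.078880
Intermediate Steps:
b(s, L) = s + L² + L*s (b(s, L) = (L*s + L²) + s = (L² + L*s) + s = s + L² + L*s)
((b(-1, 3) + 0*2) - 84)²/(-79120) = (((-1 + 3² + 3*(-1)) + 0*2) - 84)²/(-79120) = (((-1 + 9 - 3) + 0) - 84)²*(-1/79120) = ((5 + 0) - 84)²*(-1/79120) = (5 - 84)²*(-1/79120) = (-79)²*(-1/79120) = 6241*(-1/79120) = -6241/79120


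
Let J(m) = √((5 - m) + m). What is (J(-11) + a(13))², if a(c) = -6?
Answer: (6 - √5)² ≈ 14.167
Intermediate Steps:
J(m) = √5
(J(-11) + a(13))² = (√5 - 6)² = (-6 + √5)²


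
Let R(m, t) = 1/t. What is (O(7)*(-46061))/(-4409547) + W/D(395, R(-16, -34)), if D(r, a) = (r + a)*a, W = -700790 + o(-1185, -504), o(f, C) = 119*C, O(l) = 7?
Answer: 3877960578422495/59215806663 ≈ 65489.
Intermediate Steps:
W = -760766 (W = -700790 + 119*(-504) = -700790 - 59976 = -760766)
D(r, a) = a*(a + r) (D(r, a) = (a + r)*a = a*(a + r))
(O(7)*(-46061))/(-4409547) + W/D(395, R(-16, -34)) = (7*(-46061))/(-4409547) - 760766*(-34/(1/(-34) + 395)) = -322427*(-1/4409547) - 760766*(-34/(-1/34 + 395)) = 322427/4409547 - 760766/((-1/34*13429/34)) = 322427/4409547 - 760766/(-13429/1156) = 322427/4409547 - 760766*(-1156/13429) = 322427/4409547 + 879445496/13429 = 3877960578422495/59215806663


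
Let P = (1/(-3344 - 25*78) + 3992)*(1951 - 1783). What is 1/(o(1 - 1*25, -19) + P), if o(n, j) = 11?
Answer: 2647/1775255465 ≈ 1.4911e-6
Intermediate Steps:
P = 1775226348/2647 (P = (1/(-3344 - 1950) + 3992)*168 = (1/(-5294) + 3992)*168 = (-1/5294 + 3992)*168 = (21133647/5294)*168 = 1775226348/2647 ≈ 6.7066e+5)
1/(o(1 - 1*25, -19) + P) = 1/(11 + 1775226348/2647) = 1/(1775255465/2647) = 2647/1775255465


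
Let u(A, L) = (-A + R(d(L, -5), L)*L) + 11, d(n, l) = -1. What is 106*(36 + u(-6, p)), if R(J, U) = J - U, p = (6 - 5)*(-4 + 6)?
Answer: 4982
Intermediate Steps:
p = 2 (p = 1*2 = 2)
u(A, L) = 11 - A + L*(-1 - L) (u(A, L) = (-A + (-1 - L)*L) + 11 = (-A + L*(-1 - L)) + 11 = 11 - A + L*(-1 - L))
106*(36 + u(-6, p)) = 106*(36 + (11 - 1*(-6) - 1*2*(1 + 2))) = 106*(36 + (11 + 6 - 1*2*3)) = 106*(36 + (11 + 6 - 6)) = 106*(36 + 11) = 106*47 = 4982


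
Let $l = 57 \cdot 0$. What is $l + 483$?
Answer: $483$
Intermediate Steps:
$l = 0$
$l + 483 = 0 + 483 = 483$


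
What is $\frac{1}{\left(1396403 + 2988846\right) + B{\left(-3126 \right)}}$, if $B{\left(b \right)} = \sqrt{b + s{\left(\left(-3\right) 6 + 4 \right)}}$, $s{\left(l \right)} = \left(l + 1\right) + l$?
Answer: $\frac{4385249}{19230408795154} - \frac{i \sqrt{3153}}{19230408795154} \approx 2.2804 \cdot 10^{-7} - 2.9199 \cdot 10^{-12} i$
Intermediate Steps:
$s{\left(l \right)} = 1 + 2 l$ ($s{\left(l \right)} = \left(1 + l\right) + l = 1 + 2 l$)
$B{\left(b \right)} = \sqrt{-27 + b}$ ($B{\left(b \right)} = \sqrt{b + \left(1 + 2 \left(\left(-3\right) 6 + 4\right)\right)} = \sqrt{b + \left(1 + 2 \left(-18 + 4\right)\right)} = \sqrt{b + \left(1 + 2 \left(-14\right)\right)} = \sqrt{b + \left(1 - 28\right)} = \sqrt{b - 27} = \sqrt{-27 + b}$)
$\frac{1}{\left(1396403 + 2988846\right) + B{\left(-3126 \right)}} = \frac{1}{\left(1396403 + 2988846\right) + \sqrt{-27 - 3126}} = \frac{1}{4385249 + \sqrt{-3153}} = \frac{1}{4385249 + i \sqrt{3153}}$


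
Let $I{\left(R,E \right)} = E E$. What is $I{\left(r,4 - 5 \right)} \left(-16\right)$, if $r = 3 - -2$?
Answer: $-16$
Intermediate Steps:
$r = 5$ ($r = 3 + 2 = 5$)
$I{\left(R,E \right)} = E^{2}$
$I{\left(r,4 - 5 \right)} \left(-16\right) = \left(4 - 5\right)^{2} \left(-16\right) = \left(-1\right)^{2} \left(-16\right) = 1 \left(-16\right) = -16$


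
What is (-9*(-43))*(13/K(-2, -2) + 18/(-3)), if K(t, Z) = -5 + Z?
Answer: -21285/7 ≈ -3040.7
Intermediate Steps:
(-9*(-43))*(13/K(-2, -2) + 18/(-3)) = (-9*(-43))*(13/(-5 - 2) + 18/(-3)) = 387*(13/(-7) + 18*(-1/3)) = 387*(13*(-1/7) - 6) = 387*(-13/7 - 6) = 387*(-55/7) = -21285/7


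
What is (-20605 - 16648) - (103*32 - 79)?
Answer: -40470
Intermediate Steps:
(-20605 - 16648) - (103*32 - 79) = -37253 - (3296 - 79) = -37253 - 1*3217 = -37253 - 3217 = -40470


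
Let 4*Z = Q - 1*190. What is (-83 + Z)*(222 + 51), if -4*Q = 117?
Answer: -601965/16 ≈ -37623.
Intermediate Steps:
Q = -117/4 (Q = -1/4*117 = -117/4 ≈ -29.250)
Z = -877/16 (Z = (-117/4 - 1*190)/4 = (-117/4 - 190)/4 = (1/4)*(-877/4) = -877/16 ≈ -54.813)
(-83 + Z)*(222 + 51) = (-83 - 877/16)*(222 + 51) = -2205/16*273 = -601965/16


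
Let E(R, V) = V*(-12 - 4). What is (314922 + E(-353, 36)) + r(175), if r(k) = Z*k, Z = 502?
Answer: 402196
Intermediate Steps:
E(R, V) = -16*V (E(R, V) = V*(-16) = -16*V)
r(k) = 502*k
(314922 + E(-353, 36)) + r(175) = (314922 - 16*36) + 502*175 = (314922 - 576) + 87850 = 314346 + 87850 = 402196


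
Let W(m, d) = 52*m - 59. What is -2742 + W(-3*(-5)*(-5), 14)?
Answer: -6701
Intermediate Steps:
W(m, d) = -59 + 52*m
-2742 + W(-3*(-5)*(-5), 14) = -2742 + (-59 + 52*(-3*(-5)*(-5))) = -2742 + (-59 + 52*(15*(-5))) = -2742 + (-59 + 52*(-75)) = -2742 + (-59 - 3900) = -2742 - 3959 = -6701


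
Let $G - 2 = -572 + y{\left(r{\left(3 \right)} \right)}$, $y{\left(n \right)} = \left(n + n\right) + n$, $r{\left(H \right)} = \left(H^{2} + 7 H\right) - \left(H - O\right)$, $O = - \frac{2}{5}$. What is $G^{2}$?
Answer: $\frac{6007401}{25} \approx 2.403 \cdot 10^{5}$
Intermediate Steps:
$O = - \frac{2}{5}$ ($O = \left(-2\right) \frac{1}{5} = - \frac{2}{5} \approx -0.4$)
$r{\left(H \right)} = - \frac{2}{5} + H^{2} + 6 H$ ($r{\left(H \right)} = \left(H^{2} + 7 H\right) - \left(\frac{2}{5} + H\right) = - \frac{2}{5} + H^{2} + 6 H$)
$y{\left(n \right)} = 3 n$ ($y{\left(n \right)} = 2 n + n = 3 n$)
$G = - \frac{2451}{5}$ ($G = 2 - \left(572 - 3 \left(- \frac{2}{5} + 3^{2} + 6 \cdot 3\right)\right) = 2 - \left(572 - 3 \left(- \frac{2}{5} + 9 + 18\right)\right) = 2 + \left(-572 + 3 \cdot \frac{133}{5}\right) = 2 + \left(-572 + \frac{399}{5}\right) = 2 - \frac{2461}{5} = - \frac{2451}{5} \approx -490.2$)
$G^{2} = \left(- \frac{2451}{5}\right)^{2} = \frac{6007401}{25}$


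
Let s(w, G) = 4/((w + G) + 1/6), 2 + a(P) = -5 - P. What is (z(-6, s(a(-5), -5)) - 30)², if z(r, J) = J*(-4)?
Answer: 1285956/1681 ≈ 764.99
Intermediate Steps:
a(P) = -7 - P (a(P) = -2 + (-5 - P) = -7 - P)
s(w, G) = 4/(⅙ + G + w) (s(w, G) = 4/((G + w) + ⅙) = 4/(⅙ + G + w))
z(r, J) = -4*J
(z(-6, s(a(-5), -5)) - 30)² = (-96/(1 + 6*(-5) + 6*(-7 - 1*(-5))) - 30)² = (-96/(1 - 30 + 6*(-7 + 5)) - 30)² = (-96/(1 - 30 + 6*(-2)) - 30)² = (-96/(1 - 30 - 12) - 30)² = (-96/(-41) - 30)² = (-96*(-1)/41 - 30)² = (-4*(-24/41) - 30)² = (96/41 - 30)² = (-1134/41)² = 1285956/1681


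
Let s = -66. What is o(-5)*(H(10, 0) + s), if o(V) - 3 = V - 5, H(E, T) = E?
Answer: 392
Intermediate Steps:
o(V) = -2 + V (o(V) = 3 + (V - 5) = 3 + (-5 + V) = -2 + V)
o(-5)*(H(10, 0) + s) = (-2 - 5)*(10 - 66) = -7*(-56) = 392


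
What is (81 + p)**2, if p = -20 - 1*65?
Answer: 16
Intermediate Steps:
p = -85 (p = -20 - 65 = -85)
(81 + p)**2 = (81 - 85)**2 = (-4)**2 = 16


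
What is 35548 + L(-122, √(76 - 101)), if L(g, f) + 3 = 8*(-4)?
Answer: 35513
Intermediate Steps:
L(g, f) = -35 (L(g, f) = -3 + 8*(-4) = -3 - 32 = -35)
35548 + L(-122, √(76 - 101)) = 35548 - 35 = 35513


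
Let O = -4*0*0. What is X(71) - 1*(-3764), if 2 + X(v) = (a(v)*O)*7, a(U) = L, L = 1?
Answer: 3762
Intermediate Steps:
a(U) = 1
O = 0 (O = 0*0 = 0)
X(v) = -2 (X(v) = -2 + (1*0)*7 = -2 + 0*7 = -2 + 0 = -2)
X(71) - 1*(-3764) = -2 - 1*(-3764) = -2 + 3764 = 3762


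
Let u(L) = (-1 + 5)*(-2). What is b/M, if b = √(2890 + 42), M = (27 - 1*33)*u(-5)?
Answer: √733/24 ≈ 1.1281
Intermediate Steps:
u(L) = -8 (u(L) = 4*(-2) = -8)
M = 48 (M = (27 - 1*33)*(-8) = (27 - 33)*(-8) = -6*(-8) = 48)
b = 2*√733 (b = √2932 = 2*√733 ≈ 54.148)
b/M = (2*√733)/48 = (2*√733)*(1/48) = √733/24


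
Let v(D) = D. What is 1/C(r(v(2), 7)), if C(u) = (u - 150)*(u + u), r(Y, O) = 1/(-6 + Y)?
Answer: 8/601 ≈ 0.013311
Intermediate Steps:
C(u) = 2*u*(-150 + u) (C(u) = (-150 + u)*(2*u) = 2*u*(-150 + u))
1/C(r(v(2), 7)) = 1/(2*(-150 + 1/(-6 + 2))/(-6 + 2)) = 1/(2*(-150 + 1/(-4))/(-4)) = 1/(2*(-¼)*(-150 - ¼)) = 1/(2*(-¼)*(-601/4)) = 1/(601/8) = 8/601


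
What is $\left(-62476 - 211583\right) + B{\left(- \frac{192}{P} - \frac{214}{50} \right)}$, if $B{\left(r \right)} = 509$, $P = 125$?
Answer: $-273550$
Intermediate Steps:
$\left(-62476 - 211583\right) + B{\left(- \frac{192}{P} - \frac{214}{50} \right)} = \left(-62476 - 211583\right) + 509 = -274059 + 509 = -273550$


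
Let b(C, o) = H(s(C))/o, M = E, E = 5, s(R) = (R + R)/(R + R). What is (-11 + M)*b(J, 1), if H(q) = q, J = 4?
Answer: -6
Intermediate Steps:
s(R) = 1 (s(R) = (2*R)/((2*R)) = (2*R)*(1/(2*R)) = 1)
M = 5
b(C, o) = 1/o
(-11 + M)*b(J, 1) = (-11 + 5)/1 = -6*1 = -6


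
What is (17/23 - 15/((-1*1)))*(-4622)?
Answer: -1673164/23 ≈ -72746.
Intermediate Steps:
(17/23 - 15/((-1*1)))*(-4622) = (17*(1/23) - 15/(-1))*(-4622) = (17/23 - 15*(-1))*(-4622) = (17/23 + 15)*(-4622) = (362/23)*(-4622) = -1673164/23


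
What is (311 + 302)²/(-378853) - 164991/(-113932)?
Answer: 19695221615/43163479996 ≈ 0.45629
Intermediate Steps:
(311 + 302)²/(-378853) - 164991/(-113932) = 613²*(-1/378853) - 164991*(-1/113932) = 375769*(-1/378853) + 164991/113932 = -375769/378853 + 164991/113932 = 19695221615/43163479996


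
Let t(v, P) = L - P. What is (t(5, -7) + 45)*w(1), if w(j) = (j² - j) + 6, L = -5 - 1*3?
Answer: 264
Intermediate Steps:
L = -8 (L = -5 - 3 = -8)
w(j) = 6 + j² - j
t(v, P) = -8 - P
(t(5, -7) + 45)*w(1) = ((-8 - 1*(-7)) + 45)*(6 + 1² - 1*1) = ((-8 + 7) + 45)*(6 + 1 - 1) = (-1 + 45)*6 = 44*6 = 264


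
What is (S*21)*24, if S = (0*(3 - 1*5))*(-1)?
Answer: 0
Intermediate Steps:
S = 0 (S = (0*(3 - 5))*(-1) = (0*(-2))*(-1) = 0*(-1) = 0)
(S*21)*24 = (0*21)*24 = 0*24 = 0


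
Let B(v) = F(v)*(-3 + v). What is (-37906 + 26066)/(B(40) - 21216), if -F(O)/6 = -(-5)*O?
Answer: 740/4101 ≈ 0.18044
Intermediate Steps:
F(O) = -30*O (F(O) = -(-6)*(-5*O) = -30*O)
B(v) = -30*v*(-3 + v) (B(v) = (-30*v)*(-3 + v) = -30*v*(-3 + v))
(-37906 + 26066)/(B(40) - 21216) = (-37906 + 26066)/(30*40*(3 - 1*40) - 21216) = -11840/(30*40*(3 - 40) - 21216) = -11840/(30*40*(-37) - 21216) = -11840/(-44400 - 21216) = -11840/(-65616) = -11840*(-1/65616) = 740/4101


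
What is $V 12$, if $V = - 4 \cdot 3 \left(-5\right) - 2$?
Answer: $696$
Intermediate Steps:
$V = 58$ ($V = \left(-4\right) \left(-15\right) - 2 = 60 - 2 = 58$)
$V 12 = 58 \cdot 12 = 696$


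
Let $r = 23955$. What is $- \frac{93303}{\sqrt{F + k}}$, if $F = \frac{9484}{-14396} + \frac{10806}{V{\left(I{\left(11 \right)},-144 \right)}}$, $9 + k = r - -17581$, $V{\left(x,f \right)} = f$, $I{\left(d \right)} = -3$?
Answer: $- \frac{186606 \sqrt{77315102513706}}{3580397449} \approx -458.28$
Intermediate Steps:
$k = 41527$ ($k = -9 + \left(23955 - -17581\right) = -9 + \left(23955 + 17581\right) = -9 + 41536 = 41527$)
$F = - \frac{6538703}{86376}$ ($F = \frac{9484}{-14396} + \frac{10806}{-144} = 9484 \left(- \frac{1}{14396}\right) + 10806 \left(- \frac{1}{144}\right) = - \frac{2371}{3599} - \frac{1801}{24} = - \frac{6538703}{86376} \approx -75.7$)
$- \frac{93303}{\sqrt{F + k}} = - \frac{93303}{\sqrt{- \frac{6538703}{86376} + 41527}} = - \frac{93303}{\sqrt{\frac{3580397449}{86376}}} = - \frac{93303}{\frac{1}{43188} \sqrt{77315102513706}} = - 93303 \frac{2 \sqrt{77315102513706}}{3580397449} = - \frac{186606 \sqrt{77315102513706}}{3580397449}$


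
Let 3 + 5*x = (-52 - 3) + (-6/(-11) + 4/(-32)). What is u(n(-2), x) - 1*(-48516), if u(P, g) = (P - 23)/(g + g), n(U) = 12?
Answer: 245832992/5067 ≈ 48517.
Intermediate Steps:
x = -5067/440 (x = -⅗ + ((-52 - 3) + (-6/(-11) + 4/(-32)))/5 = -⅗ + (-55 + (-6*(-1/11) + 4*(-1/32)))/5 = -⅗ + (-55 + (6/11 - ⅛))/5 = -⅗ + (-55 + 37/88)/5 = -⅗ + (⅕)*(-4803/88) = -⅗ - 4803/440 = -5067/440 ≈ -11.516)
u(P, g) = (-23 + P)/(2*g) (u(P, g) = (-23 + P)/((2*g)) = (-23 + P)*(1/(2*g)) = (-23 + P)/(2*g))
u(n(-2), x) - 1*(-48516) = (-23 + 12)/(2*(-5067/440)) - 1*(-48516) = (½)*(-440/5067)*(-11) + 48516 = 2420/5067 + 48516 = 245832992/5067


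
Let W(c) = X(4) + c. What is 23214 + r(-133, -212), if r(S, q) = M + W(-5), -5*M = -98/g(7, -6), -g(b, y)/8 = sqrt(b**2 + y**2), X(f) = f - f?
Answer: 23209 - 49*sqrt(85)/1700 ≈ 23209.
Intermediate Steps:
X(f) = 0
g(b, y) = -8*sqrt(b**2 + y**2)
W(c) = c (W(c) = 0 + c = c)
M = -49*sqrt(85)/1700 (M = -(-98)/(5*((-8*sqrt(7**2 + (-6)**2)))) = -(-98)/(5*((-8*sqrt(49 + 36)))) = -(-98)/(5*((-8*sqrt(85)))) = -(-98)*(-sqrt(85)/680)/5 = -49*sqrt(85)/1700 ≈ -0.26574)
r(S, q) = -5 - 49*sqrt(85)/1700 (r(S, q) = -49*sqrt(85)/1700 - 5 = -5 - 49*sqrt(85)/1700)
23214 + r(-133, -212) = 23214 + (-5 - 49*sqrt(85)/1700) = 23209 - 49*sqrt(85)/1700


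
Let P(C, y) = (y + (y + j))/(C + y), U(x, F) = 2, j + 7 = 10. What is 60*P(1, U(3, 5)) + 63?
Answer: 203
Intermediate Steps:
j = 3 (j = -7 + 10 = 3)
P(C, y) = (3 + 2*y)/(C + y) (P(C, y) = (y + (y + 3))/(C + y) = (y + (3 + y))/(C + y) = (3 + 2*y)/(C + y))
60*P(1, U(3, 5)) + 63 = 60*((3 + 2*2)/(1 + 2)) + 63 = 60*((3 + 4)/3) + 63 = 60*((⅓)*7) + 63 = 60*(7/3) + 63 = 140 + 63 = 203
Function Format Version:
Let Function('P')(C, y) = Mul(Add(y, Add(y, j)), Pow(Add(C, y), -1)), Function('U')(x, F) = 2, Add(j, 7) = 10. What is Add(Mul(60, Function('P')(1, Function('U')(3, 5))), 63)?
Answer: 203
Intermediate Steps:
j = 3 (j = Add(-7, 10) = 3)
Function('P')(C, y) = Mul(Pow(Add(C, y), -1), Add(3, Mul(2, y))) (Function('P')(C, y) = Mul(Add(y, Add(y, 3)), Pow(Add(C, y), -1)) = Mul(Add(y, Add(3, y)), Pow(Add(C, y), -1)) = Mul(Add(3, Mul(2, y)), Pow(Add(C, y), -1)) = Mul(Pow(Add(C, y), -1), Add(3, Mul(2, y))))
Add(Mul(60, Function('P')(1, Function('U')(3, 5))), 63) = Add(Mul(60, Mul(Pow(Add(1, 2), -1), Add(3, Mul(2, 2)))), 63) = Add(Mul(60, Mul(Pow(3, -1), Add(3, 4))), 63) = Add(Mul(60, Mul(Rational(1, 3), 7)), 63) = Add(Mul(60, Rational(7, 3)), 63) = Add(140, 63) = 203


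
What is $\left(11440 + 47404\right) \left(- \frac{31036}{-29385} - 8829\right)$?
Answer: $- \frac{15264670786876}{29385} \approx -5.1947 \cdot 10^{8}$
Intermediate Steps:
$\left(11440 + 47404\right) \left(- \frac{31036}{-29385} - 8829\right) = 58844 \left(\left(-31036\right) \left(- \frac{1}{29385}\right) - 8829\right) = 58844 \left(\frac{31036}{29385} - 8829\right) = 58844 \left(- \frac{259409129}{29385}\right) = - \frac{15264670786876}{29385}$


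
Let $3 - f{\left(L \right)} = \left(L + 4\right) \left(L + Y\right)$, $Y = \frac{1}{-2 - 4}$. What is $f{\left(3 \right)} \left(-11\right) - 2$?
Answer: $\frac{1099}{6} \approx 183.17$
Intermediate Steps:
$Y = - \frac{1}{6}$ ($Y = \frac{1}{-6} = - \frac{1}{6} \approx -0.16667$)
$f{\left(L \right)} = 3 - \left(4 + L\right) \left(- \frac{1}{6} + L\right)$ ($f{\left(L \right)} = 3 - \left(L + 4\right) \left(L - \frac{1}{6}\right) = 3 - \left(4 + L\right) \left(- \frac{1}{6} + L\right)$)
$f{\left(3 \right)} \left(-11\right) - 2 = \left(\frac{11}{3} - 3^{2} - \frac{23}{2}\right) \left(-11\right) - 2 = \left(\frac{11}{3} - 9 - \frac{23}{2}\right) \left(-11\right) - 2 = \left(- \frac{101}{6}\right) \left(-11\right) - 2 = \frac{1111}{6} - 2 = \frac{1099}{6}$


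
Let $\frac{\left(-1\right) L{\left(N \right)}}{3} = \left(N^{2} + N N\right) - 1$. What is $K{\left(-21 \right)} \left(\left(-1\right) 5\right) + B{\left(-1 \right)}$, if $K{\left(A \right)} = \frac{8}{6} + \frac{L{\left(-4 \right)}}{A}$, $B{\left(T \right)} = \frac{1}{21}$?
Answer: $- \frac{604}{21} \approx -28.762$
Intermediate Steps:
$L{\left(N \right)} = 3 - 6 N^{2}$ ($L{\left(N \right)} = - 3 \left(\left(N^{2} + N N\right) - 1\right) = - 3 \left(\left(N^{2} + N^{2}\right) - 1\right) = - 3 \left(2 N^{2} - 1\right) = - 3 \left(-1 + 2 N^{2}\right) = 3 - 6 N^{2}$)
$B{\left(T \right)} = \frac{1}{21}$
$K{\left(A \right)} = \frac{4}{3} - \frac{93}{A}$ ($K{\left(A \right)} = \frac{8}{6} + \frac{3 - 6 \left(-4\right)^{2}}{A} = 8 \cdot \frac{1}{6} + \frac{3 - 96}{A} = \frac{4}{3} + \frac{3 - 96}{A} = \frac{4}{3} - \frac{93}{A}$)
$K{\left(-21 \right)} \left(\left(-1\right) 5\right) + B{\left(-1 \right)} = \left(\frac{4}{3} - \frac{93}{-21}\right) \left(\left(-1\right) 5\right) + \frac{1}{21} = \left(\frac{4}{3} - - \frac{31}{7}\right) \left(-5\right) + \frac{1}{21} = \left(\frac{4}{3} + \frac{31}{7}\right) \left(-5\right) + \frac{1}{21} = \frac{121}{21} \left(-5\right) + \frac{1}{21} = - \frac{605}{21} + \frac{1}{21} = - \frac{604}{21}$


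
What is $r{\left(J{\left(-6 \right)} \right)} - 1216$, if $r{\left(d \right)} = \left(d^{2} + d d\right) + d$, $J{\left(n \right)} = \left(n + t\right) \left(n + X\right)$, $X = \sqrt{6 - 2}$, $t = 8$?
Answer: $-1096$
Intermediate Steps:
$X = 2$ ($X = \sqrt{4} = 2$)
$J{\left(n \right)} = \left(2 + n\right) \left(8 + n\right)$ ($J{\left(n \right)} = \left(n + 8\right) \left(n + 2\right) = \left(8 + n\right) \left(2 + n\right) = \left(2 + n\right) \left(8 + n\right)$)
$r{\left(d \right)} = d + 2 d^{2}$ ($r{\left(d \right)} = \left(d^{2} + d^{2}\right) + d = 2 d^{2} + d = d + 2 d^{2}$)
$r{\left(J{\left(-6 \right)} \right)} - 1216 = \left(16 + \left(-6\right)^{2} + 10 \left(-6\right)\right) \left(1 + 2 \left(16 + \left(-6\right)^{2} + 10 \left(-6\right)\right)\right) - 1216 = \left(16 + 36 - 60\right) \left(1 + 2 \left(16 + 36 - 60\right)\right) - 1216 = - 8 \left(1 + 2 \left(-8\right)\right) - 1216 = - 8 \left(1 - 16\right) - 1216 = \left(-8\right) \left(-15\right) - 1216 = 120 - 1216 = -1096$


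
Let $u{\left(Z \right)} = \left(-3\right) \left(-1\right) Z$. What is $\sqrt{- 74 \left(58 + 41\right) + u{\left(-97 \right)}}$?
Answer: $i \sqrt{7617} \approx 87.275 i$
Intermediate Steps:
$u{\left(Z \right)} = 3 Z$
$\sqrt{- 74 \left(58 + 41\right) + u{\left(-97 \right)}} = \sqrt{- 74 \left(58 + 41\right) + 3 \left(-97\right)} = \sqrt{\left(-74\right) 99 - 291} = \sqrt{-7326 - 291} = \sqrt{-7617} = i \sqrt{7617}$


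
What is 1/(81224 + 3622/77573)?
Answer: 77573/6300792974 ≈ 1.2312e-5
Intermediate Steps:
1/(81224 + 3622/77573) = 1/(6300792974/77573) = 77573/6300792974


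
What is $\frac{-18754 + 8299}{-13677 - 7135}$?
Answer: $\frac{10455}{20812} \approx 0.50235$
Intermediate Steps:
$\frac{-18754 + 8299}{-13677 - 7135} = - \frac{10455}{-20812} = \left(-10455\right) \left(- \frac{1}{20812}\right) = \frac{10455}{20812}$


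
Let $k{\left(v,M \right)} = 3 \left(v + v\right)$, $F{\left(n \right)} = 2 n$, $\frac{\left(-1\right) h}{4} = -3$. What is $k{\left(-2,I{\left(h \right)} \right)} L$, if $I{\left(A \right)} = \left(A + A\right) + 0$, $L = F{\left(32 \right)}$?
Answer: $-768$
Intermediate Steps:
$h = 12$ ($h = \left(-4\right) \left(-3\right) = 12$)
$L = 64$ ($L = 2 \cdot 32 = 64$)
$I{\left(A \right)} = 2 A$ ($I{\left(A \right)} = 2 A + 0 = 2 A$)
$k{\left(v,M \right)} = 6 v$ ($k{\left(v,M \right)} = 3 \cdot 2 v = 6 v$)
$k{\left(-2,I{\left(h \right)} \right)} L = 6 \left(-2\right) 64 = \left(-12\right) 64 = -768$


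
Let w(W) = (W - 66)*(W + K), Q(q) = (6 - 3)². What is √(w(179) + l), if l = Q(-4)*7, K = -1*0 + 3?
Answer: 7*√421 ≈ 143.63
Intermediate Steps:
Q(q) = 9 (Q(q) = 3² = 9)
K = 3 (K = 0 + 3 = 3)
l = 63 (l = 9*7 = 63)
w(W) = (-66 + W)*(3 + W) (w(W) = (W - 66)*(W + 3) = (-66 + W)*(3 + W))
√(w(179) + l) = √((-198 + 179² - 63*179) + 63) = √((-198 + 32041 - 11277) + 63) = √(20566 + 63) = √20629 = 7*√421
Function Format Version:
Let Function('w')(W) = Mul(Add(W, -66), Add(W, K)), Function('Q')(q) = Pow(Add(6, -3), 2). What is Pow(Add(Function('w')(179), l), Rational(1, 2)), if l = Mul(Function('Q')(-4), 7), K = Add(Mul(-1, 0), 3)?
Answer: Mul(7, Pow(421, Rational(1, 2))) ≈ 143.63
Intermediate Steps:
Function('Q')(q) = 9 (Function('Q')(q) = Pow(3, 2) = 9)
K = 3 (K = Add(0, 3) = 3)
l = 63 (l = Mul(9, 7) = 63)
Function('w')(W) = Mul(Add(-66, W), Add(3, W)) (Function('w')(W) = Mul(Add(W, -66), Add(W, 3)) = Mul(Add(-66, W), Add(3, W)))
Pow(Add(Function('w')(179), l), Rational(1, 2)) = Pow(Add(Add(-198, Pow(179, 2), Mul(-63, 179)), 63), Rational(1, 2)) = Pow(Add(Add(-198, 32041, -11277), 63), Rational(1, 2)) = Pow(Add(20566, 63), Rational(1, 2)) = Pow(20629, Rational(1, 2)) = Mul(7, Pow(421, Rational(1, 2)))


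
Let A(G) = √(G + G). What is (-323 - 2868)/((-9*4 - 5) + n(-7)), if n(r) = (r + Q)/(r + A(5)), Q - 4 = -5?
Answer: 4923713/61031 + 25528*√10/61031 ≈ 81.998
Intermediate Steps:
Q = -1 (Q = 4 - 5 = -1)
A(G) = √2*√G (A(G) = √(2*G) = √2*√G)
n(r) = (-1 + r)/(r + √10) (n(r) = (r - 1)/(r + √2*√5) = (-1 + r)/(r + √10))
(-323 - 2868)/((-9*4 - 5) + n(-7)) = (-323 - 2868)/((-9*4 - 5) + (-1 - 7)/(-7 + √10)) = -3191/((-36 - 5) - 8/(-7 + √10)) = -3191/(-41 - 8/(-7 + √10))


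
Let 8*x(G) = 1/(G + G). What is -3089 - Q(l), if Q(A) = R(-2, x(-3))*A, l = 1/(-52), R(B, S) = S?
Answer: -7710145/2496 ≈ -3089.0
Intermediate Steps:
x(G) = 1/(16*G) (x(G) = 1/(8*(G + G)) = 1/(8*((2*G))) = (1/(2*G))/8 = 1/(16*G))
l = -1/52 ≈ -0.019231
Q(A) = -A/48 (Q(A) = ((1/16)/(-3))*A = ((1/16)*(-⅓))*A = -A/48)
-3089 - Q(l) = -3089 - (-1)*(-1)/(48*52) = -3089 - 1*1/2496 = -3089 - 1/2496 = -7710145/2496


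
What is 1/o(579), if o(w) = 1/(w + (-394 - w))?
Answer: -394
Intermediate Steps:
o(w) = -1/394 (o(w) = 1/(-394) = -1/394)
1/o(579) = 1/(-1/394) = -394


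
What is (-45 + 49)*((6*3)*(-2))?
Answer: -144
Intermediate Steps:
(-45 + 49)*((6*3)*(-2)) = 4*(18*(-2)) = 4*(-36) = -144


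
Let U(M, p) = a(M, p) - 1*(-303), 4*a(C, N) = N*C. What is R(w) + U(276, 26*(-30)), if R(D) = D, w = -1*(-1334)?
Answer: -52183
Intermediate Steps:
a(C, N) = C*N/4 (a(C, N) = (N*C)/4 = (C*N)/4 = C*N/4)
w = 1334
U(M, p) = 303 + M*p/4 (U(M, p) = M*p/4 - 1*(-303) = M*p/4 + 303 = 303 + M*p/4)
R(w) + U(276, 26*(-30)) = 1334 + (303 + (¼)*276*(26*(-30))) = 1334 + (303 + (¼)*276*(-780)) = 1334 + (303 - 53820) = 1334 - 53517 = -52183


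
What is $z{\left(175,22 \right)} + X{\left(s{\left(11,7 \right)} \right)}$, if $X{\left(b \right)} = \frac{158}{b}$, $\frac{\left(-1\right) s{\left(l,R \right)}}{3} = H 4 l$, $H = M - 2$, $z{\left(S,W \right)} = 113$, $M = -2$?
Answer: $\frac{29911}{264} \approx 113.3$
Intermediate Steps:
$H = -4$ ($H = -2 - 2 = -4$)
$s{\left(l,R \right)} = 48 l$ ($s{\left(l,R \right)} = - 3 \left(-4\right) 4 l = - 3 \left(- 16 l\right) = 48 l$)
$z{\left(175,22 \right)} + X{\left(s{\left(11,7 \right)} \right)} = 113 + \frac{158}{48 \cdot 11} = 113 + \frac{158}{528} = 113 + 158 \cdot \frac{1}{528} = 113 + \frac{79}{264} = \frac{29911}{264}$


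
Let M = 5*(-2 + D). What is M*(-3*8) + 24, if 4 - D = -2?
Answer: -456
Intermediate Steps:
D = 6 (D = 4 - 1*(-2) = 4 + 2 = 6)
M = 20 (M = 5*(-2 + 6) = 5*4 = 20)
M*(-3*8) + 24 = 20*(-3*8) + 24 = 20*(-24) + 24 = -480 + 24 = -456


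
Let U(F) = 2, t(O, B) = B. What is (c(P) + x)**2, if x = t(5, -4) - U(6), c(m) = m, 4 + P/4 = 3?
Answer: 100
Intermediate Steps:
P = -4 (P = -16 + 4*3 = -16 + 12 = -4)
x = -6 (x = -4 - 1*2 = -4 - 2 = -6)
(c(P) + x)**2 = (-4 - 6)**2 = (-10)**2 = 100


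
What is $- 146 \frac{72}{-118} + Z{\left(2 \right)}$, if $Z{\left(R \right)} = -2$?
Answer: $\frac{5138}{59} \approx 87.085$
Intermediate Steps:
$- 146 \frac{72}{-118} + Z{\left(2 \right)} = - 146 \frac{72}{-118} - 2 = - 146 \cdot 72 \left(- \frac{1}{118}\right) - 2 = \left(-146\right) \left(- \frac{36}{59}\right) - 2 = \frac{5256}{59} - 2 = \frac{5138}{59}$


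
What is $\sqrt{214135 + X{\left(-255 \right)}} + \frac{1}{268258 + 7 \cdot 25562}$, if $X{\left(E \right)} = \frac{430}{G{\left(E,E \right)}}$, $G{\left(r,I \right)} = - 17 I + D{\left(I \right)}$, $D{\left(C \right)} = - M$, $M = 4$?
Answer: $\frac{1}{447192} + \frac{\sqrt{4016652187065}}{4331} \approx 462.75$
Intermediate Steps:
$D{\left(C \right)} = -4$ ($D{\left(C \right)} = \left(-1\right) 4 = -4$)
$G{\left(r,I \right)} = -4 - 17 I$ ($G{\left(r,I \right)} = - 17 I - 4 = -4 - 17 I$)
$X{\left(E \right)} = \frac{430}{-4 - 17 E}$
$\sqrt{214135 + X{\left(-255 \right)}} + \frac{1}{268258 + 7 \cdot 25562} = \sqrt{214135 - \frac{430}{4 + 17 \left(-255\right)}} + \frac{1}{268258 + 7 \cdot 25562} = \sqrt{214135 - \frac{430}{4 - 4335}} + \frac{1}{268258 + 178934} = \sqrt{214135 - \frac{430}{-4331}} + \frac{1}{447192} = \sqrt{214135 - - \frac{430}{4331}} + \frac{1}{447192} = \sqrt{214135 + \frac{430}{4331}} + \frac{1}{447192} = \sqrt{\frac{927419115}{4331}} + \frac{1}{447192} = \frac{\sqrt{4016652187065}}{4331} + \frac{1}{447192} = \frac{1}{447192} + \frac{\sqrt{4016652187065}}{4331}$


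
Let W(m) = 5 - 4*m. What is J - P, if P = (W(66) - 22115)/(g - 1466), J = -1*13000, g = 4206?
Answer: -17798813/1370 ≈ -12992.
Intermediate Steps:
J = -13000
P = -11187/1370 (P = ((5 - 4*66) - 22115)/(4206 - 1466) = ((5 - 264) - 22115)/2740 = (-259 - 22115)*(1/2740) = -22374*1/2740 = -11187/1370 ≈ -8.1657)
J - P = -13000 - 1*(-11187/1370) = -13000 + 11187/1370 = -17798813/1370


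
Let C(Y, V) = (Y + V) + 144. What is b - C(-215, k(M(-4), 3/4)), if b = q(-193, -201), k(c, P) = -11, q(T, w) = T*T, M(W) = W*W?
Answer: 37331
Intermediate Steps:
M(W) = W**2
q(T, w) = T**2
C(Y, V) = 144 + V + Y (C(Y, V) = (V + Y) + 144 = 144 + V + Y)
b = 37249 (b = (-193)**2 = 37249)
b - C(-215, k(M(-4), 3/4)) = 37249 - (144 - 11 - 215) = 37249 - 1*(-82) = 37249 + 82 = 37331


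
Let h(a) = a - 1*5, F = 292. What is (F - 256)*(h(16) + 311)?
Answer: 11592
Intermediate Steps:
h(a) = -5 + a (h(a) = a - 5 = -5 + a)
(F - 256)*(h(16) + 311) = (292 - 256)*((-5 + 16) + 311) = 36*(11 + 311) = 36*322 = 11592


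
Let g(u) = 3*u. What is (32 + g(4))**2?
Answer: 1936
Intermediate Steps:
(32 + g(4))**2 = (32 + 3*4)**2 = (32 + 12)**2 = 44**2 = 1936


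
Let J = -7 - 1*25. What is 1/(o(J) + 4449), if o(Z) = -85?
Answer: 1/4364 ≈ 0.00022915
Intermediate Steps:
J = -32 (J = -7 - 25 = -32)
1/(o(J) + 4449) = 1/(-85 + 4449) = 1/4364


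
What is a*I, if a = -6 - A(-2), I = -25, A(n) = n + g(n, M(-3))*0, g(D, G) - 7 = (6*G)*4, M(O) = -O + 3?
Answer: 100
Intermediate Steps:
M(O) = 3 - O
g(D, G) = 7 + 24*G (g(D, G) = 7 + (6*G)*4 = 7 + 24*G)
A(n) = n (A(n) = n + (7 + 24*(3 - 1*(-3)))*0 = n + (7 + 24*(3 + 3))*0 = n + (7 + 24*6)*0 = n + (7 + 144)*0 = n + 151*0 = n + 0 = n)
a = -4 (a = -6 - 1*(-2) = -6 + 2 = -4)
a*I = -4*(-25) = 100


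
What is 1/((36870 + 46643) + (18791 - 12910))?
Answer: 1/89394 ≈ 1.1186e-5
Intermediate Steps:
1/((36870 + 46643) + (18791 - 12910)) = 1/(83513 + 5881) = 1/89394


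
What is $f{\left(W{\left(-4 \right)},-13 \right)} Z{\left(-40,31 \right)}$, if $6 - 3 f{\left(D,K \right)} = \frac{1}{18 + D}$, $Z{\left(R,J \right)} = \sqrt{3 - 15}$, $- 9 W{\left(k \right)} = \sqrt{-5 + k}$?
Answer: $\frac{\sqrt{3} \left(1 - 54 i\right) \left(-214 + 4 i\right)}{2917} \approx 0.0011876 + 6.8641 i$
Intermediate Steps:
$W{\left(k \right)} = - \frac{\sqrt{-5 + k}}{9}$
$Z{\left(R,J \right)} = 2 i \sqrt{3}$ ($Z{\left(R,J \right)} = \sqrt{-12} = 2 i \sqrt{3}$)
$f{\left(D,K \right)} = 2 - \frac{1}{3 \left(18 + D\right)}$
$f{\left(W{\left(-4 \right)},-13 \right)} Z{\left(-40,31 \right)} = \frac{107 + 6 \left(- \frac{\sqrt{-5 - 4}}{9}\right)}{3 \left(18 - \frac{\sqrt{-5 - 4}}{9}\right)} 2 i \sqrt{3} = \frac{107 + 6 \left(- \frac{\sqrt{-9}}{9}\right)}{3 \left(18 - \frac{\sqrt{-9}}{9}\right)} 2 i \sqrt{3} = \frac{107 + 6 \left(- \frac{3 i}{9}\right)}{3 \left(18 - \frac{3 i}{9}\right)} 2 i \sqrt{3} = \frac{107 + 6 \left(- \frac{i}{3}\right)}{3 \left(18 - \frac{i}{3}\right)} 2 i \sqrt{3} = \frac{\frac{9 \left(18 + \frac{i}{3}\right)}{2917} \left(107 - 2 i\right)}{3} \cdot 2 i \sqrt{3} = \frac{3 \left(18 + \frac{i}{3}\right) \left(107 - 2 i\right)}{2917} \cdot 2 i \sqrt{3} = \frac{6 i \sqrt{3} \left(18 + \frac{i}{3}\right) \left(107 - 2 i\right)}{2917}$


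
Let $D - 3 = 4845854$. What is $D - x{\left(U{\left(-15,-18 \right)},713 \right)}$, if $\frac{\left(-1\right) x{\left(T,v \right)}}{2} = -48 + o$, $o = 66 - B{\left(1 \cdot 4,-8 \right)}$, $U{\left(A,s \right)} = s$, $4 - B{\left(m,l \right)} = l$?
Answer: $4845869$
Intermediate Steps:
$B{\left(m,l \right)} = 4 - l$
$o = 54$ ($o = 66 - \left(4 - -8\right) = 66 - \left(4 + 8\right) = 66 - 12 = 54$)
$D = 4845857$ ($D = 3 + 4845854 = 4845857$)
$x{\left(T,v \right)} = -12$ ($x{\left(T,v \right)} = - 2 \left(-48 + 54\right) = \left(-2\right) 6 = -12$)
$D - x{\left(U{\left(-15,-18 \right)},713 \right)} = 4845857 - -12 = 4845857 + 12 = 4845869$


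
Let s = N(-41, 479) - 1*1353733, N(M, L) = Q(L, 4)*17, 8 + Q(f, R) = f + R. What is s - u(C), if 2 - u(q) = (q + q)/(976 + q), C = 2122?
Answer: -2084425218/1549 ≈ -1.3457e+6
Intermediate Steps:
Q(f, R) = -8 + R + f (Q(f, R) = -8 + (f + R) = -8 + (R + f) = -8 + R + f)
u(q) = 2 - 2*q/(976 + q) (u(q) = 2 - (q + q)/(976 + q) = 2 - 2*q/(976 + q))
N(M, L) = -68 + 17*L (N(M, L) = (-8 + 4 + L)*17 = (-4 + L)*17 = -68 + 17*L)
s = -1345658 (s = (-68 + 17*479) - 1*1353733 = (-68 + 8143) - 1353733 = 8075 - 1353733 = -1345658)
s - u(C) = -1345658 - 1952/(976 + 2122) = -1345658 - 1952/3098 = -1345658 - 1*976/1549 = -1345658 - 976/1549 = -2084425218/1549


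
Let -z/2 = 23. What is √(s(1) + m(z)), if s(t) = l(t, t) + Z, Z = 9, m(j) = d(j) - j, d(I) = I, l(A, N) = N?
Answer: √10 ≈ 3.1623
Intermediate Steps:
z = -46 (z = -2*23 = -46)
m(j) = 0 (m(j) = j - j = 0)
s(t) = 9 + t (s(t) = t + 9 = 9 + t)
√(s(1) + m(z)) = √((9 + 1) + 0) = √(10 + 0) = √10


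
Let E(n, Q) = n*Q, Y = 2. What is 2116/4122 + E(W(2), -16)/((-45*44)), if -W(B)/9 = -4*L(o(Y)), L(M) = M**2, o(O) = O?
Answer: 190094/113355 ≈ 1.6770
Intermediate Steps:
W(B) = 144 (W(B) = -(-36)*2**2 = -(-36)*4 = -9*(-16) = 144)
E(n, Q) = Q*n
2116/4122 + E(W(2), -16)/((-45*44)) = 2116/4122 + (-16*144)/((-45*44)) = 2116*(1/4122) - 2304/(-1980) = 1058/2061 - 2304*(-1/1980) = 1058/2061 + 64/55 = 190094/113355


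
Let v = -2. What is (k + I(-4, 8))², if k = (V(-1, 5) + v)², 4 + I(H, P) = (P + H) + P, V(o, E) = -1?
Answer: 289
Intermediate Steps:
I(H, P) = -4 + H + 2*P (I(H, P) = -4 + ((P + H) + P) = -4 + ((H + P) + P) = -4 + (H + 2*P) = -4 + H + 2*P)
k = 9 (k = (-1 - 2)² = (-3)² = 9)
(k + I(-4, 8))² = (9 + (-4 - 4 + 2*8))² = (9 + (-4 - 4 + 16))² = (9 + 8)² = 17² = 289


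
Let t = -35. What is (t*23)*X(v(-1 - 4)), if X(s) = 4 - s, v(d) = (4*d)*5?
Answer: -83720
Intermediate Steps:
v(d) = 20*d
(t*23)*X(v(-1 - 4)) = (-35*23)*(4 - 20*(-1 - 4)) = -805*(4 - 20*(-5)) = -805*(4 - 1*(-100)) = -805*(4 + 100) = -805*104 = -83720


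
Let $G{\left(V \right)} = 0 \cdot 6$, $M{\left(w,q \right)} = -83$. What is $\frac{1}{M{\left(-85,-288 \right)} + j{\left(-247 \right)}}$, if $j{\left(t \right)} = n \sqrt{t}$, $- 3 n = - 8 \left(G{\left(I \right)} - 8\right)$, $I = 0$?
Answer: $- \frac{747}{1073713} + \frac{192 i \sqrt{247}}{1073713} \approx -0.00069572 + 0.0028104 i$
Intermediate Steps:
$G{\left(V \right)} = 0$
$n = - \frac{64}{3}$ ($n = - \frac{\left(-8\right) \left(0 - 8\right)}{3} = - \frac{\left(-8\right) \left(-8\right)}{3} = \left(- \frac{1}{3}\right) 64 = - \frac{64}{3} \approx -21.333$)
$j{\left(t \right)} = - \frac{64 \sqrt{t}}{3}$
$\frac{1}{M{\left(-85,-288 \right)} + j{\left(-247 \right)}} = \frac{1}{-83 - \frac{64 \sqrt{-247}}{3}} = \frac{1}{-83 - \frac{64 i \sqrt{247}}{3}}$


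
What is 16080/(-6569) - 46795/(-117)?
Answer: 305514995/768573 ≈ 397.51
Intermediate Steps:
16080/(-6569) - 46795/(-117) = 16080*(-1/6569) - 46795*(-1/117) = -16080/6569 + 46795/117 = 305514995/768573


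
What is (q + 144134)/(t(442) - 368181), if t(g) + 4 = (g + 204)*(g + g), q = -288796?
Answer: -144662/202879 ≈ -0.71305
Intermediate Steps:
t(g) = -4 + 2*g*(204 + g) (t(g) = -4 + (g + 204)*(g + g) = -4 + (204 + g)*(2*g) = -4 + 2*g*(204 + g))
(q + 144134)/(t(442) - 368181) = (-288796 + 144134)/((-4 + 2*442² + 408*442) - 368181) = -144662/((-4 + 2*195364 + 180336) - 368181) = -144662/((-4 + 390728 + 180336) - 368181) = -144662/(571060 - 368181) = -144662/202879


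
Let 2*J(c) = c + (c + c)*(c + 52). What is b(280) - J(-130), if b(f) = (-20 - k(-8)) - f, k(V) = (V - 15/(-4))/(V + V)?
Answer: -664017/64 ≈ -10375.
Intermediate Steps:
k(V) = (15/4 + V)/(2*V) (k(V) = (V - 15*(-¼))/((2*V)) = (V + 15/4)*(1/(2*V)) = (15/4 + V)*(1/(2*V)) = (15/4 + V)/(2*V))
b(f) = -1297/64 - f (b(f) = (-20 - (15 + 4*(-8))/(8*(-8))) - f = (-20 - (-1)*(15 - 32)/(8*8)) - f = (-20 - (-1)*(-17)/(8*8)) - f = (-20 - 1*17/64) - f = (-20 - 17/64) - f = -1297/64 - f)
J(c) = c/2 + c*(52 + c) (J(c) = (c + (c + c)*(c + 52))/2 = (c + (2*c)*(52 + c))/2 = (c + 2*c*(52 + c))/2 = c/2 + c*(52 + c))
b(280) - J(-130) = (-1297/64 - 1*280) - (-130)*(105 + 2*(-130))/2 = (-1297/64 - 280) - (-130)*(105 - 260)/2 = -19217/64 - (-130)*(-155)/2 = -19217/64 - 1*10075 = -19217/64 - 10075 = -664017/64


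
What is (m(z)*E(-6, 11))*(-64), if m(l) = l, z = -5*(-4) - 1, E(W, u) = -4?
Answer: 4864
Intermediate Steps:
z = 19 (z = 20 - 1 = 19)
(m(z)*E(-6, 11))*(-64) = (19*(-4))*(-64) = -76*(-64) = 4864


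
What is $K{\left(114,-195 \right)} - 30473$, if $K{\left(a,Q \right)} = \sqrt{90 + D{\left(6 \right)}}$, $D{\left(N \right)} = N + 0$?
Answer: $-30473 + 4 \sqrt{6} \approx -30463.0$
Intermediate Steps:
$D{\left(N \right)} = N$
$K{\left(a,Q \right)} = 4 \sqrt{6}$ ($K{\left(a,Q \right)} = \sqrt{90 + 6} = \sqrt{96} = 4 \sqrt{6}$)
$K{\left(114,-195 \right)} - 30473 = 4 \sqrt{6} - 30473 = -30473 + 4 \sqrt{6}$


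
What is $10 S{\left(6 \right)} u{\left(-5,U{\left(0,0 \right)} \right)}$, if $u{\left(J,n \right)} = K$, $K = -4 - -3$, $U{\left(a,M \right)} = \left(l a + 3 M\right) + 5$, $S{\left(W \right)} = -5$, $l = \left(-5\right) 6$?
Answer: $50$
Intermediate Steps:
$l = -30$
$U{\left(a,M \right)} = 5 - 30 a + 3 M$ ($U{\left(a,M \right)} = \left(- 30 a + 3 M\right) + 5 = 5 - 30 a + 3 M$)
$K = -1$ ($K = -4 + 3 = -1$)
$u{\left(J,n \right)} = -1$
$10 S{\left(6 \right)} u{\left(-5,U{\left(0,0 \right)} \right)} = 10 \left(-5\right) \left(-1\right) = \left(-50\right) \left(-1\right) = 50$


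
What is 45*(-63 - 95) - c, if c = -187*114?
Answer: 14208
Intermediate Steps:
c = -21318
45*(-63 - 95) - c = 45*(-63 - 95) - 1*(-21318) = 45*(-158) + 21318 = -7110 + 21318 = 14208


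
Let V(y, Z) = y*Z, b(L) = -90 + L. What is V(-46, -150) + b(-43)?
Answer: 6767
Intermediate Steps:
V(y, Z) = Z*y
V(-46, -150) + b(-43) = -150*(-46) + (-90 - 43) = 6900 - 133 = 6767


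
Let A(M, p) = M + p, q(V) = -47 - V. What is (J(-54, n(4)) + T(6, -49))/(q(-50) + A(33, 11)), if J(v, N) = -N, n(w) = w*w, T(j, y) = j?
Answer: -10/47 ≈ -0.21277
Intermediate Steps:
n(w) = w²
(J(-54, n(4)) + T(6, -49))/(q(-50) + A(33, 11)) = (-1*4² + 6)/((-47 - 1*(-50)) + (33 + 11)) = (-1*16 + 6)/((-47 + 50) + 44) = (-16 + 6)/(3 + 44) = -10/47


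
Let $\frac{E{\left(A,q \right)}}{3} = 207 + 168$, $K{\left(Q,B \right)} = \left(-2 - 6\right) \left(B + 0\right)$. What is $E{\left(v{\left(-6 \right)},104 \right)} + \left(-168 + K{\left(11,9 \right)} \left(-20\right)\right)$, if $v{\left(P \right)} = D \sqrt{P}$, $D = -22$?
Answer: $2397$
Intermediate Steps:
$K{\left(Q,B \right)} = - 8 B$
$v{\left(P \right)} = - 22 \sqrt{P}$
$E{\left(A,q \right)} = 1125$ ($E{\left(A,q \right)} = 3 \left(207 + 168\right) = 3 \cdot 375 = 1125$)
$E{\left(v{\left(-6 \right)},104 \right)} + \left(-168 + K{\left(11,9 \right)} \left(-20\right)\right) = 1125 - \left(168 - \left(-8\right) 9 \left(-20\right)\right) = 1125 - -1272 = 1125 + \left(-168 + 1440\right) = 1125 + 1272 = 2397$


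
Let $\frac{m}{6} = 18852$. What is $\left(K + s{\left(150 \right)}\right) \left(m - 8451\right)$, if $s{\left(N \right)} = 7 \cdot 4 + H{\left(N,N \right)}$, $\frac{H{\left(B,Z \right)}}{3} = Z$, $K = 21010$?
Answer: $2248955568$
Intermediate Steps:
$H{\left(B,Z \right)} = 3 Z$
$m = 113112$ ($m = 6 \cdot 18852 = 113112$)
$s{\left(N \right)} = 28 + 3 N$ ($s{\left(N \right)} = 7 \cdot 4 + 3 N = 28 + 3 N$)
$\left(K + s{\left(150 \right)}\right) \left(m - 8451\right) = \left(21010 + \left(28 + 3 \cdot 150\right)\right) \left(113112 - 8451\right) = \left(21010 + \left(28 + 450\right)\right) 104661 = \left(21010 + 478\right) 104661 = 21488 \cdot 104661 = 2248955568$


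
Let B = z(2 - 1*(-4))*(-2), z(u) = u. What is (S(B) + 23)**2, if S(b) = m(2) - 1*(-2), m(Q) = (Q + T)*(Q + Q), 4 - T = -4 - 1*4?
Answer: 6561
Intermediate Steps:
T = 12 (T = 4 - (-4 - 1*4) = 4 - (-4 - 4) = 4 - 1*(-8) = 4 + 8 = 12)
m(Q) = 2*Q*(12 + Q) (m(Q) = (Q + 12)*(Q + Q) = (12 + Q)*(2*Q) = 2*Q*(12 + Q))
B = -12 (B = (2 - 1*(-4))*(-2) = (2 + 4)*(-2) = 6*(-2) = -12)
S(b) = 58 (S(b) = 2*2*(12 + 2) - 1*(-2) = 2*2*14 + 2 = 56 + 2 = 58)
(S(B) + 23)**2 = (58 + 23)**2 = 81**2 = 6561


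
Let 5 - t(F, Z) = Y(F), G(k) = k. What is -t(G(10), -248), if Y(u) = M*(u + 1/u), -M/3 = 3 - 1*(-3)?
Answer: -934/5 ≈ -186.80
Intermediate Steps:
M = -18 (M = -3*(3 - 1*(-3)) = -3*(3 + 3) = -3*6 = -18)
Y(u) = -18*u - 18/u (Y(u) = -18*(u + 1/u) = -18*u - 18/u)
t(F, Z) = 5 + 18*F + 18/F (t(F, Z) = 5 - (-18*F - 18/F) = 5 + (18*F + 18/F) = 5 + 18*F + 18/F)
-t(G(10), -248) = -(5 + 18*10 + 18/10) = -(5 + 180 + 18*(⅒)) = -(5 + 180 + 9/5) = -1*934/5 = -934/5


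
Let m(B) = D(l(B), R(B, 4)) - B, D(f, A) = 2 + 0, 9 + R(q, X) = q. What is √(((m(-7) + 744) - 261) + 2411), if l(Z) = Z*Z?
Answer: √2903 ≈ 53.880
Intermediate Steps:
R(q, X) = -9 + q
l(Z) = Z²
D(f, A) = 2
m(B) = 2 - B
√(((m(-7) + 744) - 261) + 2411) = √((((2 - 1*(-7)) + 744) - 261) + 2411) = √((((2 + 7) + 744) - 261) + 2411) = √(((9 + 744) - 261) + 2411) = √((753 - 261) + 2411) = √(492 + 2411) = √2903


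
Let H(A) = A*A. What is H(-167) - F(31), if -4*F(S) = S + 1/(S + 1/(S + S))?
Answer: 214581863/7692 ≈ 27897.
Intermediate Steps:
H(A) = A**2
F(S) = -S/4 - 1/(4*(S + 1/(2*S))) (F(S) = -(S + 1/(S + 1/(S + S)))/4 = -(S + 1/(S + 1/(2*S)))/4 = -S/4 - 1/(4*(S + 1/(2*S))))
H(-167) - F(31) = (-167)**2 - (-1)*31*(3 + 2*31**2)/(4 + 8*31**2) = 27889 - (-1)*31*(3 + 2*961)/(4 + 8*961) = 27889 - (-1)*31*(3 + 1922)/(4 + 7688) = 27889 - (-1)*31*1925/7692 = 27889 - 1*(-59675/7692) = 27889 + 59675/7692 = 214581863/7692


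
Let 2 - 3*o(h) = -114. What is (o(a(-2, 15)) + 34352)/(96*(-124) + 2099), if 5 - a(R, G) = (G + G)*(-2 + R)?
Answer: -103172/29415 ≈ -3.5075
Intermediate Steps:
a(R, G) = 5 - 2*G*(-2 + R) (a(R, G) = 5 - (G + G)*(-2 + R) = 5 - 2*G*(-2 + R))
o(h) = 116/3 (o(h) = 2/3 - 1/3*(-114) = 2/3 + 38 = 116/3)
(o(a(-2, 15)) + 34352)/(96*(-124) + 2099) = (116/3 + 34352)/(96*(-124) + 2099) = 103172/(3*(-11904 + 2099)) = (103172/3)/(-9805) = (103172/3)*(-1/9805) = -103172/29415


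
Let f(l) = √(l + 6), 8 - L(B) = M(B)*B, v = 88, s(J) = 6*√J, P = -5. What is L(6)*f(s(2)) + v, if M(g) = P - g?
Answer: 88 + 74*√(6 + 6*√2) ≈ 369.64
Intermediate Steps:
M(g) = -5 - g
L(B) = 8 - B*(-5 - B) (L(B) = 8 - (-5 - B)*B = 8 - B*(-5 - B))
f(l) = √(6 + l)
L(6)*f(s(2)) + v = (8 + 6*(5 + 6))*√(6 + 6*√2) + 88 = (8 + 6*11)*√(6 + 6*√2) + 88 = (8 + 66)*√(6 + 6*√2) + 88 = 74*√(6 + 6*√2) + 88 = 88 + 74*√(6 + 6*√2)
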